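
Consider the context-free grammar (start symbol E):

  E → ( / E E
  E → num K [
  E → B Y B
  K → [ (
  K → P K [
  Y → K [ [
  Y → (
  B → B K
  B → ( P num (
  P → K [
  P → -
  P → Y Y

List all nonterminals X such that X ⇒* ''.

No nonterminal has an empty production or an RHS whose symbols are all nullable.

{ } (none)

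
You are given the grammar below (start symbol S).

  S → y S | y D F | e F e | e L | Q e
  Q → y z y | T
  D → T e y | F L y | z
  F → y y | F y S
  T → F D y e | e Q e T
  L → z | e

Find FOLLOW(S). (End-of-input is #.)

{ #, e, y, z }

S is the start symbol, so # ∈ FOLLOW(S).
In S → y S: S is at the end, add FOLLOW(S) = { #, e, y, z }.
In F → F y S: S is at the end, add FOLLOW(F) = { #, e, y, z }.
Union: FOLLOW(S) = { #, e, y, z }.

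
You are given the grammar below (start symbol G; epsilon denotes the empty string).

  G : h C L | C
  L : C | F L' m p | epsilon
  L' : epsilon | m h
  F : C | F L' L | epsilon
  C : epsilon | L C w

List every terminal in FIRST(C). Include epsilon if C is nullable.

C : epsilon contributes epsilon.
From C : L C w: L, C nullable, take FIRST(L) ∪ FIRST(C) ∪ {w} = { m, w }.
Union: FIRST(C) = { m, w, epsilon }.

{ m, w, epsilon }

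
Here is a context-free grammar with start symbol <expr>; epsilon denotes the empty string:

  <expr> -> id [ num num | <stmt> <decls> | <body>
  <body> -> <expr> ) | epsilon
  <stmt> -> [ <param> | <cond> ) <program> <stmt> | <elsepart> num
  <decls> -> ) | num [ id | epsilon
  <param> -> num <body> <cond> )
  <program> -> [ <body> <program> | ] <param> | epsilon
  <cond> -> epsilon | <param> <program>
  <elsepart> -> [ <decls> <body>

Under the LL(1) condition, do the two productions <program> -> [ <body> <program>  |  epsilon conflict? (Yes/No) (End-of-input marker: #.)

FIRST([ <body> <program>) = { [ } and FIRST(epsilon) = { epsilon }.
The second alternative is nullable and FOLLOW(<program>) = { ), [, num } shares [ with FIRST of the first — conflict.

Yes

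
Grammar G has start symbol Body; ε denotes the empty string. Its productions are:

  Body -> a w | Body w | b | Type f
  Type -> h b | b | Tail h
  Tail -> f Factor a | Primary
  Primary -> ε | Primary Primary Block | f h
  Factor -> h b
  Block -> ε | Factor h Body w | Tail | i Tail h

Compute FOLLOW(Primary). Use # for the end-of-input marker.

{ f, h, i }

In Tail -> Primary: Primary is at the end, add FOLLOW(Tail) = { f, h, i }.
In Primary -> Primary Primary Block: add FIRST(Primary Block)\{ε} = { f, h, i }.
  Since Primary Block is nullable, also add FOLLOW(Primary) = { f, h, i }.
In Primary -> Primary Primary Block: add FIRST(Block)\{ε} = { f, h, i }.
  Since Block is nullable, also add FOLLOW(Primary) = { f, h, i }.
Union: FOLLOW(Primary) = { f, h, i }.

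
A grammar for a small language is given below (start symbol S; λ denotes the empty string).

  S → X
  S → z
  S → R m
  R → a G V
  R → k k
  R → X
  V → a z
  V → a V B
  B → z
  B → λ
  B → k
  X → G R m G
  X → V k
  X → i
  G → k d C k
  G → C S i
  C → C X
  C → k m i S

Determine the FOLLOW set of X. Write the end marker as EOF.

In S → X: X is at the end, add FOLLOW(S) = { EOF, a, i, k, z }.
In R → X: X is at the end, add FOLLOW(R) = { m }.
In C → C X: X is at the end, add FOLLOW(C) = { a, i, k, z }.
Union: FOLLOW(X) = { EOF, a, i, k, m, z }.

{ EOF, a, i, k, m, z }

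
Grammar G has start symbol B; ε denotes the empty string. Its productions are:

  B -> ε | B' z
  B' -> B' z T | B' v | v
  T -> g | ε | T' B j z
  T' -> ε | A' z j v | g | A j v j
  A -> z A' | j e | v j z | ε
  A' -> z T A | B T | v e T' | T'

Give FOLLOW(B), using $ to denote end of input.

B is the start symbol, so $ ∈ FOLLOW(B).
In T -> T' B j z: add FIRST(j z) = { j }.
In A' -> B T: add FIRST(T)\{ε} = { g, j, v, z }.
  Since T is nullable, also add FOLLOW(A') = { j, z }.
Union: FOLLOW(B) = { $, g, j, v, z }.

{ $, g, j, v, z }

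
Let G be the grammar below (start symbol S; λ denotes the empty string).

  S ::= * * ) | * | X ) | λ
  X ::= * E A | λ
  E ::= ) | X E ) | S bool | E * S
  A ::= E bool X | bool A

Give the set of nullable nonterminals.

Directly nullable (have an λ-production): S, X.
No other nonterminal has a production whose RHS symbols are all nullable.

{ S, X }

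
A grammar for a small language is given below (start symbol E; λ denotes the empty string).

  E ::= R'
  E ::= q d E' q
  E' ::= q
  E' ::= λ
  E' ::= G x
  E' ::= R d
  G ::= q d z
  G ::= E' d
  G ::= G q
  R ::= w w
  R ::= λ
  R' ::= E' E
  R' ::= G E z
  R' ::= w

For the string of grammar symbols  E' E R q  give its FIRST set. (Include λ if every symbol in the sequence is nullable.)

{ d, q, w }

Add FIRST(E')\{λ} = { d, q, w }; E' is nullable, continue.
Add FIRST(E) = { d, q, w }; E is not nullable, stop.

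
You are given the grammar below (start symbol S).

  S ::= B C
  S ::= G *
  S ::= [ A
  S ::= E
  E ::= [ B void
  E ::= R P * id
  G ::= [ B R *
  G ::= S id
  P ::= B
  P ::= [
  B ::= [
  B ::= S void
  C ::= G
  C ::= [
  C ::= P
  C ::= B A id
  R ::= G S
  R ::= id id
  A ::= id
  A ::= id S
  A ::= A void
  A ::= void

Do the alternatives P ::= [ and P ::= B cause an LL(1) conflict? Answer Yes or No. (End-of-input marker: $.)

FIRST([) = { [ } and FIRST(B) = { [, id }.
Both contain [, so the two alternatives are not disjoint — LL(1) conflict.

Yes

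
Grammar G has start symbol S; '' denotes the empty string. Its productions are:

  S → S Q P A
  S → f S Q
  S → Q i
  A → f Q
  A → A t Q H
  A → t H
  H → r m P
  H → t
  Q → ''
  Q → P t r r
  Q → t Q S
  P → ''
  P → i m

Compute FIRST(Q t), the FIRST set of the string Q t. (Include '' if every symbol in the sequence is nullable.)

Add FIRST(Q)\{''} = { i, t }; Q is nullable, continue.
t is a terminal; add {t} and stop.

{ i, t }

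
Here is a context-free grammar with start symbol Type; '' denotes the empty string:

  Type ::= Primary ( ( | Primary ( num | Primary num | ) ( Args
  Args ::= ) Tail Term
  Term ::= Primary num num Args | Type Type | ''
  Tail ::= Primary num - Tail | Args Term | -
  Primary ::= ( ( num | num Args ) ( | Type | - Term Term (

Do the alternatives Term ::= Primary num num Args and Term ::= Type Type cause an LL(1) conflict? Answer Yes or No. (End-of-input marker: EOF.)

FIRST(Primary num num Args) = { (, ), -, num } and FIRST(Type Type) = { (, ), -, num }.
Both contain (, so the two alternatives are not disjoint — LL(1) conflict.

Yes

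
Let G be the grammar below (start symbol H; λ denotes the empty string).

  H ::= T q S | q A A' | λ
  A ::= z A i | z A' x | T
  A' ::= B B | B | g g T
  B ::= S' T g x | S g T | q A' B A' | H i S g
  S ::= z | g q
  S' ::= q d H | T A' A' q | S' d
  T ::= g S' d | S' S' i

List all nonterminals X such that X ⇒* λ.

Directly nullable (have an λ-production): H.
No other nonterminal has a production whose RHS symbols are all nullable.

{ H }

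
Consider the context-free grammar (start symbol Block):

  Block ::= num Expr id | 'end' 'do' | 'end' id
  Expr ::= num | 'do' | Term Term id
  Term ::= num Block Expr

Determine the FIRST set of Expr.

{ 'do', num }

Expr ::= num contributes {num}.
Expr ::= 'do' contributes {'do'}.
From Expr ::= Term Term id: add FIRST(Term) = { num }.
Union: FIRST(Expr) = { 'do', num }.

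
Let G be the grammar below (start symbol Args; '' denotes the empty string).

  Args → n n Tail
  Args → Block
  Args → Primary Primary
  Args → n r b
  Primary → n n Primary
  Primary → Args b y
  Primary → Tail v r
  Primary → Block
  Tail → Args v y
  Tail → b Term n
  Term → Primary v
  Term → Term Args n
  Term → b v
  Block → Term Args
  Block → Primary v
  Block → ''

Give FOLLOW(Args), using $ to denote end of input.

Args is the start symbol, so $ ∈ FOLLOW(Args).
In Primary → Args b y: add FIRST(b y) = { b }.
In Tail → Args v y: add FIRST(v y) = { v }.
In Term → Term Args n: add FIRST(n) = { n }.
In Block → Term Args: Args is at the end, add FOLLOW(Block) = { $, b, n, v }.
Union: FOLLOW(Args) = { $, b, n, v }.

{ $, b, n, v }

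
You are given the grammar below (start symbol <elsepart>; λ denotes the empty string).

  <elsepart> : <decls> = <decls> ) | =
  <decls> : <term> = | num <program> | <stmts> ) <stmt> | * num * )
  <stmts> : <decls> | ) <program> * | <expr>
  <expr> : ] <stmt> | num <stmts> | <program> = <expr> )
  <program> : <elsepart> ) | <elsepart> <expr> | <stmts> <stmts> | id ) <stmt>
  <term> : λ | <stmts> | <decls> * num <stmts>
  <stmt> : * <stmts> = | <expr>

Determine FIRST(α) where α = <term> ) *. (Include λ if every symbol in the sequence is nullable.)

{ ), *, =, ], id, num }

Add FIRST(<term>)\{λ} = { ), *, =, ], id, num }; <term> is nullable, continue.
) is a terminal; add {)} and stop.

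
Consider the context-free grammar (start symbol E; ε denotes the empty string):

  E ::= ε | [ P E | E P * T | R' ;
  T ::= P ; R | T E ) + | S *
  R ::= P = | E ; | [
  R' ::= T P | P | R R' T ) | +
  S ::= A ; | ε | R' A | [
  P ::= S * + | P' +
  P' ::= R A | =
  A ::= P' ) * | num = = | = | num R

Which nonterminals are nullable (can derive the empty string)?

{ E, S }

Directly nullable (have an ε-production): E, S.
No other nonterminal has a production whose RHS symbols are all nullable.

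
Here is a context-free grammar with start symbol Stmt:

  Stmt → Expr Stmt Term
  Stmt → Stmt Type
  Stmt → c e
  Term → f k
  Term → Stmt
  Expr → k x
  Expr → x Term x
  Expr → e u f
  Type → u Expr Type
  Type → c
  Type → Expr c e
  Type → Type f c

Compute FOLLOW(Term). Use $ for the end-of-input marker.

{ $, c, e, f, k, u, x }

In Stmt → Expr Stmt Term: Term is at the end, add FOLLOW(Stmt) = { $, c, e, f, k, u, x }.
In Expr → x Term x: add FIRST(x) = { x }.
Union: FOLLOW(Term) = { $, c, e, f, k, u, x }.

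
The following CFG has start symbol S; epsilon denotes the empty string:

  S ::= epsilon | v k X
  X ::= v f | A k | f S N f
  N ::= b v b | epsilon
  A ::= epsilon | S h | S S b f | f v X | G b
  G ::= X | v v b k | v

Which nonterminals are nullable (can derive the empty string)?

Directly nullable (have an epsilon-production): S, N, A.
No other nonterminal has a production whose RHS symbols are all nullable.

{ A, N, S }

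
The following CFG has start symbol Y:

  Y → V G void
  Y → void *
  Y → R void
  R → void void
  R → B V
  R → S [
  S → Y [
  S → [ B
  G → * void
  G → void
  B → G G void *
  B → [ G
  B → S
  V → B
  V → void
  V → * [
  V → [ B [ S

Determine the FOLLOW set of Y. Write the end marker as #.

Y is the start symbol, so # ∈ FOLLOW(Y).
In S → Y [: add FIRST([) = { [ }.
Union: FOLLOW(Y) = { #, [ }.

{ #, [ }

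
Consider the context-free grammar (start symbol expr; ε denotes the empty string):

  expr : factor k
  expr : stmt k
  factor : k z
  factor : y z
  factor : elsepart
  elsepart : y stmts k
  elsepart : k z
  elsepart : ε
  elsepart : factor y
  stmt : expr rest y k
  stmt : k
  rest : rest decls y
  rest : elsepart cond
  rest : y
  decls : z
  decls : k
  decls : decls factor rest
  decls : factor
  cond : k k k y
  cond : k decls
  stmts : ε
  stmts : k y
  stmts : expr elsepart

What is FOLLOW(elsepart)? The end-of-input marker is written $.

In factor : elsepart: elsepart is at the end, add FOLLOW(factor) = { k, y, z }.
In rest : elsepart cond: add FIRST(cond) = { k }.
In stmts : expr elsepart: elsepart is at the end, add FOLLOW(stmts) = { k }.
Union: FOLLOW(elsepart) = { k, y, z }.

{ k, y, z }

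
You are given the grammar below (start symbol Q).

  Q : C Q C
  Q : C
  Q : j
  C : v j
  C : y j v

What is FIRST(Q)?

{ j, v, y }

From Q : C Q C: add FIRST(C) = { v, y }.
From Q : C: add FIRST(C) = { v, y }.
Q : j contributes {j}.
Union: FIRST(Q) = { j, v, y }.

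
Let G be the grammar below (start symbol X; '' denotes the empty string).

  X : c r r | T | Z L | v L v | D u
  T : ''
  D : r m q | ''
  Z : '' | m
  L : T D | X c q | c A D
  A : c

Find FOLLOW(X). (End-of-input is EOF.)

{ EOF, c }

X is the start symbol, so EOF ∈ FOLLOW(X).
In L : X c q: add FIRST(c q) = { c }.
Union: FOLLOW(X) = { EOF, c }.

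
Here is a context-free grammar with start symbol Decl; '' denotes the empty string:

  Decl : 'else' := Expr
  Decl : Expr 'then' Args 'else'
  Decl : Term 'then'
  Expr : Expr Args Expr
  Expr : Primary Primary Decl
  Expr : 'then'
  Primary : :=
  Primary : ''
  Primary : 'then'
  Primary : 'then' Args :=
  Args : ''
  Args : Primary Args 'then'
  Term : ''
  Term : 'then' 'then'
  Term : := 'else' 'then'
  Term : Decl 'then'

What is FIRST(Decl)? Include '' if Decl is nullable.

Decl : 'else' := Expr contributes {'else'}.
From Decl : Expr 'then' Args 'else': add FIRST(Expr) = { 'else', 'then', := }.
From Decl : Term 'then': Term nullable, take FIRST(Term) ∪ {'then'} = { 'else', 'then', := }.
Union: FIRST(Decl) = { 'else', 'then', := }.

{ 'else', 'then', := }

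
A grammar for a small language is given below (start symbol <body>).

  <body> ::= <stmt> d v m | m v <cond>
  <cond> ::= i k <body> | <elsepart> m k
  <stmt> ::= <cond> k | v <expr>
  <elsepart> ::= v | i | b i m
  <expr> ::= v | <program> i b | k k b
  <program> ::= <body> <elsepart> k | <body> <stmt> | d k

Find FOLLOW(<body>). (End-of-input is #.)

{ #, b, i, k, v }

<body> is the start symbol, so # ∈ FOLLOW(<body>).
In <cond> ::= i k <body>: <body> is at the end, add FOLLOW(<cond>) = { #, b, i, k, v }.
In <program> ::= <body> <elsepart> k: add FIRST(<elsepart> k) = { b, i, v }.
In <program> ::= <body> <stmt>: add FIRST(<stmt>) = { b, i, v }.
Union: FOLLOW(<body>) = { #, b, i, k, v }.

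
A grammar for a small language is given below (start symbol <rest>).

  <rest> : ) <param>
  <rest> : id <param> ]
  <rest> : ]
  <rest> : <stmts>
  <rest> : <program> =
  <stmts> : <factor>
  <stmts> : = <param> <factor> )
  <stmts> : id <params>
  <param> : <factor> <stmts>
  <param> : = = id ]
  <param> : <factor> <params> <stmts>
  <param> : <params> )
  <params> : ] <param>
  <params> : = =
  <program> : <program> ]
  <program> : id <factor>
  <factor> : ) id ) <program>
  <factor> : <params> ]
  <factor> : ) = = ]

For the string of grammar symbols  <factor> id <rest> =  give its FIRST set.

Add FIRST(<factor>) = { ), =, ] }; <factor> is not nullable, stop.

{ ), =, ] }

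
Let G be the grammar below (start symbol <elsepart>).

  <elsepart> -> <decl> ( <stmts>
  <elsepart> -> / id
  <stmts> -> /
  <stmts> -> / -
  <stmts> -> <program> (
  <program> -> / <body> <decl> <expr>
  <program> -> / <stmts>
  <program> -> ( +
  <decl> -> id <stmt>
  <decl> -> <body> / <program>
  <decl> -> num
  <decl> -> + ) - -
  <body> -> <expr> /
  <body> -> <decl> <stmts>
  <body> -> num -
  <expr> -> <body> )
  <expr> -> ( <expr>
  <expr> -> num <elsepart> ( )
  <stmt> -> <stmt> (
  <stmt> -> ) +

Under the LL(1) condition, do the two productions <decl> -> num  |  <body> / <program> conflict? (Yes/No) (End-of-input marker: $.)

Yes

FIRST(num) = { num } and FIRST(<body> / <program>) = { (, +, id, num }.
Both contain num, so the two alternatives are not disjoint — LL(1) conflict.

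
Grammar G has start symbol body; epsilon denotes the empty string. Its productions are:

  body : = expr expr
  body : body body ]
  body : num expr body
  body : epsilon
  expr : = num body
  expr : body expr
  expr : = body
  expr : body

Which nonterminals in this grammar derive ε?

{ body, expr }

Directly nullable (have an epsilon-production): body.
expr : body expr with every symbol nullable, so expr is nullable.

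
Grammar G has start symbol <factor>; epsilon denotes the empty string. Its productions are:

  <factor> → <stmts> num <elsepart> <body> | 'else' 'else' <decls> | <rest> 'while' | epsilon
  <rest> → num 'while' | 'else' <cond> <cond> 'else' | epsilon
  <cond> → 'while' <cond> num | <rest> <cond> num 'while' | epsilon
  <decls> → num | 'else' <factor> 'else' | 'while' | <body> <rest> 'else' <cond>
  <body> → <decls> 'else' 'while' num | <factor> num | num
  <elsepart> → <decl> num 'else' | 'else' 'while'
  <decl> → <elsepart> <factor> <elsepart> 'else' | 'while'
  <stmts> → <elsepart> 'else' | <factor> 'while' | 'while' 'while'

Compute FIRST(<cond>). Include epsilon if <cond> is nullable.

<cond> → 'while' <cond> num contributes {'while'}.
From <cond> → <rest> <cond> num 'while': <rest>, <cond> nullable, take FIRST(<rest>) ∪ FIRST(<cond>) ∪ {num} = { 'else', 'while', num }.
<cond> → epsilon contributes epsilon.
Union: FIRST(<cond>) = { 'else', 'while', num, epsilon }.

{ 'else', 'while', num, epsilon }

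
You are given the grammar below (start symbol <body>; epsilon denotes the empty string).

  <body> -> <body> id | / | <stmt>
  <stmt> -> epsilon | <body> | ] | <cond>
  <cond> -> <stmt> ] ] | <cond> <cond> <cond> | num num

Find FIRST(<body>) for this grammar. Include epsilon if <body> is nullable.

{ /, ], id, num, epsilon }

From <body> -> <body> id: <body> nullable, take FIRST(<body>) ∪ {id} = { /, ], id, num }.
<body> -> / contributes {/}.
From <body> -> <stmt>: add FIRST(<stmt>) = { /, ], id, num, epsilon } (including epsilon since <stmt> is nullable).
Union: FIRST(<body>) = { /, ], id, num, epsilon }.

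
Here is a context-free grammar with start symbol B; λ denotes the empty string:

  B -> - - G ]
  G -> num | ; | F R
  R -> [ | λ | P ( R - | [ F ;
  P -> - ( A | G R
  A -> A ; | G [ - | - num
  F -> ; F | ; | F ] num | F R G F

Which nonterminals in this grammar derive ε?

{ R }

Directly nullable (have an λ-production): R.
No other nonterminal has a production whose RHS symbols are all nullable.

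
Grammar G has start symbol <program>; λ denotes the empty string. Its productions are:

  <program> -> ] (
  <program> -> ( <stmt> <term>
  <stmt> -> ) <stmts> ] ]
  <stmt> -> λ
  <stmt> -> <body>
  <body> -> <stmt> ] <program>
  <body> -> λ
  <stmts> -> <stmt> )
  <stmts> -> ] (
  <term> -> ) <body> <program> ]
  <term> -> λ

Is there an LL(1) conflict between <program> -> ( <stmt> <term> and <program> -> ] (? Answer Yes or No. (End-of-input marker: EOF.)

No

FIRST(( <stmt> <term>) = { ( } and FIRST(] () = { ] }.
The FIRST sets are disjoint and neither alternative is nullable — no conflict.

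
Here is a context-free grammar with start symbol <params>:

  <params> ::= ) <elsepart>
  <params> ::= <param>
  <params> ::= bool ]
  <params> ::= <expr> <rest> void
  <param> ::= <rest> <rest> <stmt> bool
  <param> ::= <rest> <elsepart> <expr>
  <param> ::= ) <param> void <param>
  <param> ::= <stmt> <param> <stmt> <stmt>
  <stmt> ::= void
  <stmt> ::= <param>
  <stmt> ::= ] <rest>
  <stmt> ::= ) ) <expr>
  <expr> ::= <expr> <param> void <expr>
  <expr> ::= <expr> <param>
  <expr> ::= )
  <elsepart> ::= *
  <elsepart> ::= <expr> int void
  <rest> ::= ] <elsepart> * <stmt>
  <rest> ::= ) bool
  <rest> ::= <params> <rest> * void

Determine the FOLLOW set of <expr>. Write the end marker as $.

In <params> ::= <expr> <rest> void: add FIRST(<rest> void) = { ), ], bool, void }.
In <param> ::= <rest> <elsepart> <expr>: <expr> is at the end, add FOLLOW(<param>) = { $, ), *, ], bool, int, void }.
In <stmt> ::= ) ) <expr>: <expr> is at the end, add FOLLOW(<stmt>) = { $, ), *, ], bool, int, void }.
In <expr> ::= <expr> <param> void <expr>: add FIRST(<param> void <expr>) = { ), ], bool, void }.
In <expr> ::= <expr> <param> void <expr>: <expr> is at the end, add FOLLOW(<expr>) = { $, ), *, ], bool, int, void }.
In <expr> ::= <expr> <param>: add FIRST(<param>) = { ), ], bool, void }.
In <elsepart> ::= <expr> int void: add FIRST(int void) = { int }.
Union: FOLLOW(<expr>) = { $, ), *, ], bool, int, void }.

{ $, ), *, ], bool, int, void }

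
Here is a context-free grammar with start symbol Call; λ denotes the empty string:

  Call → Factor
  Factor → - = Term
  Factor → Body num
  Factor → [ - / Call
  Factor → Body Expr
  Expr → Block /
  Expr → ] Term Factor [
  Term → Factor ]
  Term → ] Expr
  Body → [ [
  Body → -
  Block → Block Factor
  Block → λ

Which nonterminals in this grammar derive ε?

Directly nullable (have an λ-production): Block.
No other nonterminal has a production whose RHS symbols are all nullable.

{ Block }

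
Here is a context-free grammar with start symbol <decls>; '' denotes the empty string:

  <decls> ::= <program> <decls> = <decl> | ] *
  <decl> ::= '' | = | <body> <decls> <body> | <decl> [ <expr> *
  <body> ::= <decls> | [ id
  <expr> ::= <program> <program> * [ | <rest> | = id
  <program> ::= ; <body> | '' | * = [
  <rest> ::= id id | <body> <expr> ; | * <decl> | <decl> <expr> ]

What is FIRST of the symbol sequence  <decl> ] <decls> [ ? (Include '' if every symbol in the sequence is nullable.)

{ *, ;, =, [, ] }

Add FIRST(<decl>)\{''} = { *, ;, =, [, ] }; <decl> is nullable, continue.
] is a terminal; add {]} and stop.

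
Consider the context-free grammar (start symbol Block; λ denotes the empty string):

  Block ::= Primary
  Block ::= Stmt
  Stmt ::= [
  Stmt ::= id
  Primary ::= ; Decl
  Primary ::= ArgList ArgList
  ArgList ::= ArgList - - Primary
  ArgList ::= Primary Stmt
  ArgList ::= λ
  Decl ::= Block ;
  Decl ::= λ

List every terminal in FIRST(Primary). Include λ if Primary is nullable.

Primary ::= ; Decl contributes {;}.
From Primary ::= ArgList ArgList: ArgList, ArgList nullable, take FIRST(ArgList) ∪ FIRST(ArgList) = { -, ;, [, id }; also λ since the whole RHS is nullable.
Union: FIRST(Primary) = { -, ;, [, id, λ }.

{ -, ;, [, id, λ }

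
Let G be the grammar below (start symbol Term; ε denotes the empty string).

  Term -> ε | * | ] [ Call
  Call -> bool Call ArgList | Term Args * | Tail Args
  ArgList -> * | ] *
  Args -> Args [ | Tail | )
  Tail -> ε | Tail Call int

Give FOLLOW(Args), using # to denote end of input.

In Call -> Term Args *: add FIRST(*) = { * }.
In Call -> Tail Args: Args is at the end, add FOLLOW(Call) = { #, ), *, [, ], bool, int }.
In Args -> Args [: add FIRST([) = { [ }.
Union: FOLLOW(Args) = { #, ), *, [, ], bool, int }.

{ #, ), *, [, ], bool, int }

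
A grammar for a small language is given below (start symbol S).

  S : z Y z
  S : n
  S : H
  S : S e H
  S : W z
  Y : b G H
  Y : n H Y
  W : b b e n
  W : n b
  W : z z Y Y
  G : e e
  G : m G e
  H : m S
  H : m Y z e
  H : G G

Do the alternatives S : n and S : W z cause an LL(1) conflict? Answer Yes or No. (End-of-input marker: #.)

FIRST(n) = { n } and FIRST(W z) = { b, n, z }.
Both contain n, so the two alternatives are not disjoint — LL(1) conflict.

Yes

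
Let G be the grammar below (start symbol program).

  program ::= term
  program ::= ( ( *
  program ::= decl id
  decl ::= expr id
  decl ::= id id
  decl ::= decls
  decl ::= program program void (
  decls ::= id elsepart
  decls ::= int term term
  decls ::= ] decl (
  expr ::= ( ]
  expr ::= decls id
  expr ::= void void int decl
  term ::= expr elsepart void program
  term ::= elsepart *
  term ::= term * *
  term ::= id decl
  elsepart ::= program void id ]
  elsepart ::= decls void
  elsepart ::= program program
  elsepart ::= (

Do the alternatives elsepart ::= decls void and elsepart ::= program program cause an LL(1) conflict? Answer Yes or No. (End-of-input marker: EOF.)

Yes

FIRST(decls void) = { ], id, int } and FIRST(program program) = { (, ], id, int, void }.
Both contain ], so the two alternatives are not disjoint — LL(1) conflict.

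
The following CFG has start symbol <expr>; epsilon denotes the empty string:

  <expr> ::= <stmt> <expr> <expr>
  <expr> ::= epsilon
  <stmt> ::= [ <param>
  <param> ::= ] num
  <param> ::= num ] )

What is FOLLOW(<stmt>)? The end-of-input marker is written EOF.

{ EOF, [ }

In <expr> ::= <stmt> <expr> <expr>: add FIRST(<expr> <expr>)\{epsilon} = { [ }.
  Since <expr> <expr> is nullable, also add FOLLOW(<expr>) = { EOF, [ }.
Union: FOLLOW(<stmt>) = { EOF, [ }.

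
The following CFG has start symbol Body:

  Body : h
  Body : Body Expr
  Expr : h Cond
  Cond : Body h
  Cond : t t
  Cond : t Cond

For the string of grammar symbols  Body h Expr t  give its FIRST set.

{ h }

Add FIRST(Body) = { h }; Body is not nullable, stop.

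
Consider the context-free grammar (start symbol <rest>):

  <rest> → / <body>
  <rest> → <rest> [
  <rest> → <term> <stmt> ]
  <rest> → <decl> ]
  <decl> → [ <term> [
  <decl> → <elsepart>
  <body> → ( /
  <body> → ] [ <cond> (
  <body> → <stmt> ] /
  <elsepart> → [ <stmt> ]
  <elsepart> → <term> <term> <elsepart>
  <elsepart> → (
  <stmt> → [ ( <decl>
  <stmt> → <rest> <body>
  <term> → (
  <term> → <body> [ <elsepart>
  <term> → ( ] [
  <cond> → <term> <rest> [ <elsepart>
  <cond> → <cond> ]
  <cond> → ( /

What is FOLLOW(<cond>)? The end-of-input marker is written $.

In <body> → ] [ <cond> (: add FIRST(() = { ( }.
In <cond> → <cond> ]: add FIRST(]) = { ] }.
Union: FOLLOW(<cond>) = { (, ] }.

{ (, ] }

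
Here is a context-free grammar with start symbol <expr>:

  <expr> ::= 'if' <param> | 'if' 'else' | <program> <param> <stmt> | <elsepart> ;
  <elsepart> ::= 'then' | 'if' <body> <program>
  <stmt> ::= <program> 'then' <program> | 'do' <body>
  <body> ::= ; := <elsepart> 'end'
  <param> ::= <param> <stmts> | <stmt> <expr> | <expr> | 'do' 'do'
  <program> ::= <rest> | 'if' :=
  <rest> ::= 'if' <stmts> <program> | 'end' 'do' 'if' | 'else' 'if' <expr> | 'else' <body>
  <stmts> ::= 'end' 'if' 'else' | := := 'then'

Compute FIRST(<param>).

From <param> ::= <param> <stmts>: add FIRST(<param>) = { 'do', 'else', 'end', 'if', 'then' }.
From <param> ::= <stmt> <expr>: add FIRST(<stmt>) = { 'do', 'else', 'end', 'if' }.
From <param> ::= <expr>: add FIRST(<expr>) = { 'else', 'end', 'if', 'then' }.
<param> ::= 'do' 'do' contributes {'do'}.
Union: FIRST(<param>) = { 'do', 'else', 'end', 'if', 'then' }.

{ 'do', 'else', 'end', 'if', 'then' }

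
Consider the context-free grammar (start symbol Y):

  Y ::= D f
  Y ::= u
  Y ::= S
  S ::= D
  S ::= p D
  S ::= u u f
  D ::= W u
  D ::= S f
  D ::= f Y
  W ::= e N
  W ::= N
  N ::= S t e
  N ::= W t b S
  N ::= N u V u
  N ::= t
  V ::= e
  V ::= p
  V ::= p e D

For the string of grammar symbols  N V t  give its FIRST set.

Add FIRST(N) = { e, f, p, t, u }; N is not nullable, stop.

{ e, f, p, t, u }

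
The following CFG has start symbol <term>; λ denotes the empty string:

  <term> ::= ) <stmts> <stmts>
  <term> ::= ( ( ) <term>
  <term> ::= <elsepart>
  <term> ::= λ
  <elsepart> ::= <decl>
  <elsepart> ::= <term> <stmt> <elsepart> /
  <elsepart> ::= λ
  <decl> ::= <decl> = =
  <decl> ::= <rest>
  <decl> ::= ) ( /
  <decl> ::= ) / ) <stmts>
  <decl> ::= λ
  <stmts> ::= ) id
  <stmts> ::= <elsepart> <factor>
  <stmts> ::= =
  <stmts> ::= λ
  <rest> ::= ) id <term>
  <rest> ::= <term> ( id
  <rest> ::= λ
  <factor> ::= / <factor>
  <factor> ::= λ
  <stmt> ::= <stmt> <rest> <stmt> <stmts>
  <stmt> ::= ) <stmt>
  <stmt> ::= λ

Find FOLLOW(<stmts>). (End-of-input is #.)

In <term> ::= ) <stmts> <stmts>: add FIRST(<stmts>)\{λ} = { (, ), /, = }.
  Since <stmts> is nullable, also add FOLLOW(<term>) = { #, (, ), /, = }.
In <term> ::= ) <stmts> <stmts>: <stmts> is at the end, add FOLLOW(<term>) = { #, (, ), /, = }.
In <decl> ::= ) / ) <stmts>: <stmts> is at the end, add FOLLOW(<decl>) = { #, (, ), /, = }.
In <stmt> ::= <stmt> <rest> <stmt> <stmts>: <stmts> is at the end, add FOLLOW(<stmt>) = { (, ), /, = }.
Union: FOLLOW(<stmts>) = { #, (, ), /, = }.

{ #, (, ), /, = }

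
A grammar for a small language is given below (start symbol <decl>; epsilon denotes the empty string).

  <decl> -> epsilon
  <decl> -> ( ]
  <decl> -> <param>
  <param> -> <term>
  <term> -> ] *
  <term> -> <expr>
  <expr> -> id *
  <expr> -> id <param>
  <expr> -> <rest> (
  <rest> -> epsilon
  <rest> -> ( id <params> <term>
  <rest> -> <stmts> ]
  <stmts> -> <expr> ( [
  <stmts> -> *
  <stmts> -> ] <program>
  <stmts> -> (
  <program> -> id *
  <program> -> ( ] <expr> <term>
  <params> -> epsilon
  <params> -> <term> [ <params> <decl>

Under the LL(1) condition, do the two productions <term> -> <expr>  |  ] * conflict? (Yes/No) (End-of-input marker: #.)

FIRST(<expr>) = { (, *, ], id } and FIRST(] *) = { ] }.
Both contain ], so the two alternatives are not disjoint — LL(1) conflict.

Yes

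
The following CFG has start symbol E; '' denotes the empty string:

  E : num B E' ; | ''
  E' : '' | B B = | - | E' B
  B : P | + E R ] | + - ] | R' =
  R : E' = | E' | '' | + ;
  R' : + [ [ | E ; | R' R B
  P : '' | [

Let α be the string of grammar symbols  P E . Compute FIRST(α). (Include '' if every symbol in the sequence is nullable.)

Add FIRST(P)\{''} = { [ }; P is nullable, continue.
Add FIRST(E)\{''} = { num }; E is nullable, continue.
Every symbol is nullable, so include ''.

{ [, num, '' }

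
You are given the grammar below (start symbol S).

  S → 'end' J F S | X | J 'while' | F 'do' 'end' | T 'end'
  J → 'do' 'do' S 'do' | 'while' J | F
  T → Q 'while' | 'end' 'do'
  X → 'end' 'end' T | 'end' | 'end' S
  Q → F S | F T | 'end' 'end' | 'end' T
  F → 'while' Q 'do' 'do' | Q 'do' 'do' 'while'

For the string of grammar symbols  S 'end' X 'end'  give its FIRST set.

Add FIRST(S) = { 'do', 'end', 'while' }; S is not nullable, stop.

{ 'do', 'end', 'while' }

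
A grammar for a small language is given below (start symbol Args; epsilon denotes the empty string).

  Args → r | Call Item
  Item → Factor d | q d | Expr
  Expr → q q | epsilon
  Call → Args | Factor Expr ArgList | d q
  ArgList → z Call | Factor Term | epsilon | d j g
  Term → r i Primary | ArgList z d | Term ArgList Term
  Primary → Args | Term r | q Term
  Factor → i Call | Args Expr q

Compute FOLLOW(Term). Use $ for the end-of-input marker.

{ $, d, i, q, r, z }

In ArgList → Factor Term: Term is at the end, add FOLLOW(ArgList) = { $, d, i, q, r, z }.
In Term → Term ArgList Term: add FIRST(ArgList Term) = { d, i, r, z }.
In Term → Term ArgList Term: Term is at the end, add FOLLOW(Term) = { $, d, i, q, r, z }.
In Primary → Term r: add FIRST(r) = { r }.
In Primary → q Term: Term is at the end, add FOLLOW(Primary) = { $, d, i, q, r, z }.
Union: FOLLOW(Term) = { $, d, i, q, r, z }.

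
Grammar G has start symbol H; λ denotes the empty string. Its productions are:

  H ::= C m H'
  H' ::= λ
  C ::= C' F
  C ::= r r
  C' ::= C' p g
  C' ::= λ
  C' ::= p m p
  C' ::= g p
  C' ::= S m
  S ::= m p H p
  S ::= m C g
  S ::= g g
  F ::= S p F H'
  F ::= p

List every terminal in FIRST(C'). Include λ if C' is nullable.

{ g, m, p, λ }

From C' ::= C' p g: C' nullable, take FIRST(C') ∪ {p} = { g, m, p }.
C' ::= λ contributes λ.
C' ::= p m p contributes {p}.
C' ::= g p contributes {g}.
From C' ::= S m: add FIRST(S) = { g, m }.
Union: FIRST(C') = { g, m, p, λ }.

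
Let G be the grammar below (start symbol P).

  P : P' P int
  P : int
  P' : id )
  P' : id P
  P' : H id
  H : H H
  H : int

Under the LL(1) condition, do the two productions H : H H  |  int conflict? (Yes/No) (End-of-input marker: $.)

Yes

FIRST(H H) = { int } and FIRST(int) = { int }.
Both contain int, so the two alternatives are not disjoint — LL(1) conflict.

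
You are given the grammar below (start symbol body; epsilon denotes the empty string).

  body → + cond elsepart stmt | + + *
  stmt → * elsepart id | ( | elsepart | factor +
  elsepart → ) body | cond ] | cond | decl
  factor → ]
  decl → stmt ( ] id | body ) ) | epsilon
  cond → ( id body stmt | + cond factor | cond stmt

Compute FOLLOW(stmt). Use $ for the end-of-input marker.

In body → + cond elsepart stmt: stmt is at the end, add FOLLOW(body) = { $, (, ), *, +, ], id }.
In decl → stmt ( ] id: add FIRST(( ] id) = { ( }.
In cond → ( id body stmt: stmt is at the end, add FOLLOW(cond) = { $, (, ), *, +, ], id }.
In cond → cond stmt: stmt is at the end, add FOLLOW(cond) = { $, (, ), *, +, ], id }.
Union: FOLLOW(stmt) = { $, (, ), *, +, ], id }.

{ $, (, ), *, +, ], id }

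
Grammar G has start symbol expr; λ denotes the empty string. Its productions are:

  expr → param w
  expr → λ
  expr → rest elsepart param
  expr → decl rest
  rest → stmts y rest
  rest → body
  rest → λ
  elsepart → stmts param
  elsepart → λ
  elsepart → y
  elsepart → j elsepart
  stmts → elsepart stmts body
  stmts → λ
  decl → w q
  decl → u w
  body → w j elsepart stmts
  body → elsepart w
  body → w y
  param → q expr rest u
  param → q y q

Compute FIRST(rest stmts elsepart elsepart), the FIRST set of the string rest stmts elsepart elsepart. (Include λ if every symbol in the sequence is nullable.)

{ j, q, w, y, λ }

Add FIRST(rest)\{λ} = { j, q, w, y }; rest is nullable, continue.
Add FIRST(stmts)\{λ} = { j, q, w, y }; stmts is nullable, continue.
Add FIRST(elsepart)\{λ} = { j, q, w, y }; elsepart is nullable, continue.
Add FIRST(elsepart)\{λ} = { j, q, w, y }; elsepart is nullable, continue.
Every symbol is nullable, so include λ.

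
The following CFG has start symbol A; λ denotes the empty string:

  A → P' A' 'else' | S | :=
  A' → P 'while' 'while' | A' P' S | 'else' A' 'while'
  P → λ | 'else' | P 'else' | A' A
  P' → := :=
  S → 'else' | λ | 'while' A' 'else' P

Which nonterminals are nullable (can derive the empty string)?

Directly nullable (have an λ-production): P, S.
A → S with every symbol nullable, so A is nullable.
No other nonterminal has a production whose RHS symbols are all nullable.

{ A, P, S }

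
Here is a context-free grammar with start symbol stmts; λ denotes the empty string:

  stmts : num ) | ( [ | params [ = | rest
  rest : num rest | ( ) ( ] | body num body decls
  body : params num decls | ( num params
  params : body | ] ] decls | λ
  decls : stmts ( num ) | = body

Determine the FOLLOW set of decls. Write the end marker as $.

{ $, (, =, [, ], num }

In rest : body num body decls: decls is at the end, add FOLLOW(rest) = { $, ( }.
In body : params num decls: decls is at the end, add FOLLOW(body) = { $, (, =, [, ], num }.
In params : ] ] decls: decls is at the end, add FOLLOW(params) = { $, (, =, [, ], num }.
Union: FOLLOW(decls) = { $, (, =, [, ], num }.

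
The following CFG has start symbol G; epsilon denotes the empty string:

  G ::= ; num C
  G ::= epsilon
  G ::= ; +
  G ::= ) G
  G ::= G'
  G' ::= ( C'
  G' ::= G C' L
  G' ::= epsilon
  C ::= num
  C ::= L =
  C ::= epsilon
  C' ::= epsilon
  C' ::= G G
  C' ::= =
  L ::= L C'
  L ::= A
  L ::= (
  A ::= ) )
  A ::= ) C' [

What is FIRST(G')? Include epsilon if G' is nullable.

G' ::= ( C' contributes {(}.
From G' ::= G C' L: G, C' nullable, take FIRST(G) ∪ FIRST(C') ∪ FIRST(L) = { (, ), ;, = }.
G' ::= epsilon contributes epsilon.
Union: FIRST(G') = { (, ), ;, =, epsilon }.

{ (, ), ;, =, epsilon }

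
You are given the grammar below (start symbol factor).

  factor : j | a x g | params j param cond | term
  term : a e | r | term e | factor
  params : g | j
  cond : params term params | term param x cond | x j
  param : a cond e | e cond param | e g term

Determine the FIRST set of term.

term : a e contributes {a}.
term : r contributes {r}.
From term : term e: add FIRST(term) = { a, g, j, r }.
From term : factor: add FIRST(factor) = { a, g, j, r }.
Union: FIRST(term) = { a, g, j, r }.

{ a, g, j, r }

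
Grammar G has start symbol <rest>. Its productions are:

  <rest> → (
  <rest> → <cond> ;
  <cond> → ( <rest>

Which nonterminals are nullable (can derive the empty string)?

{ } (none)

No nonterminal has an empty production or an RHS whose symbols are all nullable.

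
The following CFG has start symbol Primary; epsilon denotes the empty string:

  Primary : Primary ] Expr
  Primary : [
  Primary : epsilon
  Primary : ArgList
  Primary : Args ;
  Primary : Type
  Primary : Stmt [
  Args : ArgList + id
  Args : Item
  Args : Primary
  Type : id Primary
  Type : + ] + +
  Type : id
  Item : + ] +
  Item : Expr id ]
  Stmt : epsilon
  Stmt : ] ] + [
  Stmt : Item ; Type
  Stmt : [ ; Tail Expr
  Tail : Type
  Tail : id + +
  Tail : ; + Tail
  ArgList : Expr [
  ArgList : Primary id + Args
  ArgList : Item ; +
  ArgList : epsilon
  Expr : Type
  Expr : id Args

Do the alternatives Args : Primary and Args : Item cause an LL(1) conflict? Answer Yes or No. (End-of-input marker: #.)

FIRST(Primary) = { +, ;, [, ], id, epsilon } and FIRST(Item) = { +, id }.
Both contain +, so the two alternatives are not disjoint — LL(1) conflict.

Yes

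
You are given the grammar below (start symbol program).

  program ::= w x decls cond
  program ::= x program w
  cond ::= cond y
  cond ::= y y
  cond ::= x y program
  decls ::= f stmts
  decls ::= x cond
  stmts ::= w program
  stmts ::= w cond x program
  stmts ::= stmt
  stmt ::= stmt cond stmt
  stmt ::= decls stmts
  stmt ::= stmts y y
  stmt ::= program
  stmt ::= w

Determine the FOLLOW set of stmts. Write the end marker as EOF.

In decls ::= f stmts: stmts is at the end, add FOLLOW(decls) = { f, w, x, y }.
In stmt ::= decls stmts: stmts is at the end, add FOLLOW(stmt) = { f, w, x, y }.
In stmt ::= stmts y y: add FIRST(y y) = { y }.
Union: FOLLOW(stmts) = { f, w, x, y }.

{ f, w, x, y }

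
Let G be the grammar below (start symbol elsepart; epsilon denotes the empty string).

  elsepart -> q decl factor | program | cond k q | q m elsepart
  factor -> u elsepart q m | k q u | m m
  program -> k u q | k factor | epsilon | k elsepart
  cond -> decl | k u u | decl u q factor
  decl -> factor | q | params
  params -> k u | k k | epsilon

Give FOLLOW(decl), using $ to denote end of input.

In elsepart -> q decl factor: add FIRST(factor) = { k, m, u }.
In cond -> decl: decl is at the end, add FOLLOW(cond) = { k }.
In cond -> decl u q factor: add FIRST(u q factor) = { u }.
Union: FOLLOW(decl) = { k, m, u }.

{ k, m, u }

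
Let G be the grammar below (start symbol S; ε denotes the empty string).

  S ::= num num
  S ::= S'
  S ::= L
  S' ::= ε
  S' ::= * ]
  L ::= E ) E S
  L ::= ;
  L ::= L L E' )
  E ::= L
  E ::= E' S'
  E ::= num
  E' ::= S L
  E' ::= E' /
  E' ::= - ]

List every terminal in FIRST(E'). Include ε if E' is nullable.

From E' ::= S L: S nullable, take FIRST(S) ∪ FIRST(L) = { *, -, ;, num }.
From E' ::= E' /: add FIRST(E') = { *, -, ;, num }.
E' ::= - ] contributes {-}.
Union: FIRST(E') = { *, -, ;, num }.

{ *, -, ;, num }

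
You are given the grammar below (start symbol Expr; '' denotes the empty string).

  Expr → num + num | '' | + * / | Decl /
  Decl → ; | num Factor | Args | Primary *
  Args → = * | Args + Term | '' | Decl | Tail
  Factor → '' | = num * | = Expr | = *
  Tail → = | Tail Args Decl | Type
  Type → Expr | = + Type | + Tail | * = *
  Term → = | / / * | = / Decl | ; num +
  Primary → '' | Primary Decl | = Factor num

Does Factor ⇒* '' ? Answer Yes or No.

Yes

Factor has an ''-production, so Factor ⇒ ''.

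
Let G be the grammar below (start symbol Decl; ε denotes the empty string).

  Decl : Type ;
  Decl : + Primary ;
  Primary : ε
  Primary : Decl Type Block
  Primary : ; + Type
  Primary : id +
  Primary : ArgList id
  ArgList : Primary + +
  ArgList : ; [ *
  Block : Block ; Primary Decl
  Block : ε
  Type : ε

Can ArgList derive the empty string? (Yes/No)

Nullable nonterminals: Block, Primary, Type.
No production of ArgList has an RHS whose symbols are all nullable, so ArgList is not nullable.

No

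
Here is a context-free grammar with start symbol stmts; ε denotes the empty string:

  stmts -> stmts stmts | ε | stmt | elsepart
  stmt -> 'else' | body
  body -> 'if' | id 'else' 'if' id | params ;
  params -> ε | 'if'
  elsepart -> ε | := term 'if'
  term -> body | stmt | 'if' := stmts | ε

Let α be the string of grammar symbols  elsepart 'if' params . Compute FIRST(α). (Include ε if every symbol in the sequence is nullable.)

{ 'if', := }

Add FIRST(elsepart)\{ε} = { := }; elsepart is nullable, continue.
'if' is a terminal; add {'if'} and stop.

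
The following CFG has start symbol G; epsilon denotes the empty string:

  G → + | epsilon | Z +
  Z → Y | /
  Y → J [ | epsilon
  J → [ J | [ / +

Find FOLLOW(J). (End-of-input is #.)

{ [ }

In Y → J [: add FIRST([) = { [ }.
In J → [ J: J is at the end, add FOLLOW(J) = { [ }.
Union: FOLLOW(J) = { [ }.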